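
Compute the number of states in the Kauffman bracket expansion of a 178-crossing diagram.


Each crossing contributes 2 choices (A-smoothing or B-smoothing).
Total states = 2^178 = 383123885216472214589586756787577295904684780545900544

383123885216472214589586756787577295904684780545900544


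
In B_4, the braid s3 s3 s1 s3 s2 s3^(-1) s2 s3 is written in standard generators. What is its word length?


The word length counts the number of generators (including inverses).
Listing each generator: s3, s3, s1, s3, s2, s3^(-1), s2, s3
There are 8 generators in this braid word.

8


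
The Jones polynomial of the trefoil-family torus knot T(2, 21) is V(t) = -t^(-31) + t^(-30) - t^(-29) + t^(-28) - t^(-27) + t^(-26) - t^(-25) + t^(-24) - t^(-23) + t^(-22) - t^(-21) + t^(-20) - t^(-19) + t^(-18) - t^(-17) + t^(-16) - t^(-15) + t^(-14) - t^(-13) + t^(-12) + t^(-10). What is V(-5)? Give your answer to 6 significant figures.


Substituting t = -5 into V(t) = -t^(-31) + t^(-30) - t^(-29) + t^(-28) - t^(-27) + t^(-26) - t^(-25) + t^(-24) - t^(-23) + t^(-22) - t^(-21) + t^(-20) - t^(-19) + t^(-18) - t^(-17) + t^(-16) - t^(-15) + t^(-14) - t^(-13) + t^(-12) + t^(-10):
  (-)t^(-31) = 2.14748e-22
  (+)t^(-30) = 1.07374e-21
  (-)t^(-29) = 5.36871e-21
  (+)t^(-28) = 2.68435e-20
  (-)t^(-27) = 1.34218e-19
  (+)t^(-26) = 6.71089e-19
  (-)t^(-25) = 3.35544e-18
  (+)t^(-24) = 1.67772e-17
  (-)t^(-23) = 8.38861e-17
  (+)t^(-22) = 4.1943e-16
  (-)t^(-21) = 2.09715e-15
  (+)t^(-20) = 1.04858e-14
  (-)t^(-19) = 5.24288e-14
  (+)t^(-18) = 2.62144e-13
  (-)t^(-17) = 1.31072e-12
  (+)t^(-16) = 6.5536e-12
  (-)t^(-15) = 3.2768e-11
  (+)t^(-14) = 1.6384e-10
  (-)t^(-13) = 8.192e-10
  (+)t^(-12) = 4.096e-09
  (+)t^(-10) = 1.024e-07
Sum = (2.14748e-22) + (1.07374e-21) + (5.36871e-21) + (2.68435e-20) + (1.34218e-19) + (6.71089e-19) + (3.35544e-18) + (1.67772e-17) + (8.38861e-17) + (4.1943e-16) + (2.09715e-15) + (1.04858e-14) + (5.24288e-14) + (2.62144e-13) + (1.31072e-12) + (6.5536e-12) + (3.2768e-11) + (1.6384e-10) + (8.192e-10) + (4.096e-09) + (1.024e-07)
= 1.0752e-07
Rounded to 6 significant figures: 1.0752e-07

1.0752e-07


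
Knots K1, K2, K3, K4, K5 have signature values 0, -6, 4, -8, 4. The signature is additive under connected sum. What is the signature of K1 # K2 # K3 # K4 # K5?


The signature is additive under connected sum.
signature(K1 # K2 # K3 # K4 # K5) = (0) + (-6) + (4) + (-8) + (4)
= -6

-6


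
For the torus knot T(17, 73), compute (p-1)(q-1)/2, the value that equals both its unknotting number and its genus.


For a torus knot T(p,q), both the unknotting number and genus equal (p-1)(q-1)/2.
= (17-1)(73-1)/2
= 16*72/2
= 1152/2 = 576

576


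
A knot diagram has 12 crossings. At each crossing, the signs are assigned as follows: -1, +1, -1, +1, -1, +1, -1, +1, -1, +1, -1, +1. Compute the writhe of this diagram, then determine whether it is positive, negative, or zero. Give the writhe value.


Step 1: Count positive crossings (+1).
Positive crossings: 6
Step 2: Count negative crossings (-1).
Negative crossings: 6
Step 3: Writhe = (positive) - (negative)
w = 6 - 6 = 0
Step 4: |w| = 0, and w is zero

0


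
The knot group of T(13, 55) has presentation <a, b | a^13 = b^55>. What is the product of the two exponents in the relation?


The relation is a^13 = b^55.
Product of exponents = 13 * 55
= 715

715


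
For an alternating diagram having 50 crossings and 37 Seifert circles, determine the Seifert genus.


For alternating knots, g = (c - s + 1)/2.
= (50 - 37 + 1)/2
= 14/2 = 7

7


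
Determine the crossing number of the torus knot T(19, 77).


For a torus knot T(p, q) with gcd(p,q)=1,
the crossing number is min(p*(q-1), q*(p-1)).
p*(q-1) = 19*76 = 1444
q*(p-1) = 77*18 = 1386
min(1444, 1386) = 1386

1386


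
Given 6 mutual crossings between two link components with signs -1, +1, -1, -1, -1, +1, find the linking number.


Step 1: Count positive crossings: 2
Step 2: Count negative crossings: 4
Step 3: Sum of signs = 2 - 4 = -2
Step 4: Linking number = sum/2 = -2/2 = -1

-1


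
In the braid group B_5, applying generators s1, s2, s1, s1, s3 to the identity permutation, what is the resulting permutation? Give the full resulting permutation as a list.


Starting with identity [1, 2, 3, 4, 5].
Apply generators in sequence:
  After s1: [2, 1, 3, 4, 5]
  After s2: [2, 3, 1, 4, 5]
  After s1: [3, 2, 1, 4, 5]
  After s1: [2, 3, 1, 4, 5]
  After s3: [2, 3, 4, 1, 5]
Final permutation: [2, 3, 4, 1, 5]

[2, 3, 4, 1, 5]


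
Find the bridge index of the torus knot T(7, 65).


The bridge number of T(p,q) is min(p,q).
min(7, 65) = 7

7


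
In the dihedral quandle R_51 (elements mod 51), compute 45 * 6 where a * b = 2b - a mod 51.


45 * 6 = 2*6 - 45 mod 51
= 12 - 45 mod 51
= -33 mod 51 = 18

18


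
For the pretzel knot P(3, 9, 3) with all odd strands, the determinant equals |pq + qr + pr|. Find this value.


Step 1: Compute pq + qr + pr.
pq = 3*9 = 27
qr = 9*3 = 27
pr = 3*3 = 9
pq + qr + pr = 27 + 27 + 9 = 63
Step 2: Take absolute value.
det(P(3,9,3)) = |63| = 63

63


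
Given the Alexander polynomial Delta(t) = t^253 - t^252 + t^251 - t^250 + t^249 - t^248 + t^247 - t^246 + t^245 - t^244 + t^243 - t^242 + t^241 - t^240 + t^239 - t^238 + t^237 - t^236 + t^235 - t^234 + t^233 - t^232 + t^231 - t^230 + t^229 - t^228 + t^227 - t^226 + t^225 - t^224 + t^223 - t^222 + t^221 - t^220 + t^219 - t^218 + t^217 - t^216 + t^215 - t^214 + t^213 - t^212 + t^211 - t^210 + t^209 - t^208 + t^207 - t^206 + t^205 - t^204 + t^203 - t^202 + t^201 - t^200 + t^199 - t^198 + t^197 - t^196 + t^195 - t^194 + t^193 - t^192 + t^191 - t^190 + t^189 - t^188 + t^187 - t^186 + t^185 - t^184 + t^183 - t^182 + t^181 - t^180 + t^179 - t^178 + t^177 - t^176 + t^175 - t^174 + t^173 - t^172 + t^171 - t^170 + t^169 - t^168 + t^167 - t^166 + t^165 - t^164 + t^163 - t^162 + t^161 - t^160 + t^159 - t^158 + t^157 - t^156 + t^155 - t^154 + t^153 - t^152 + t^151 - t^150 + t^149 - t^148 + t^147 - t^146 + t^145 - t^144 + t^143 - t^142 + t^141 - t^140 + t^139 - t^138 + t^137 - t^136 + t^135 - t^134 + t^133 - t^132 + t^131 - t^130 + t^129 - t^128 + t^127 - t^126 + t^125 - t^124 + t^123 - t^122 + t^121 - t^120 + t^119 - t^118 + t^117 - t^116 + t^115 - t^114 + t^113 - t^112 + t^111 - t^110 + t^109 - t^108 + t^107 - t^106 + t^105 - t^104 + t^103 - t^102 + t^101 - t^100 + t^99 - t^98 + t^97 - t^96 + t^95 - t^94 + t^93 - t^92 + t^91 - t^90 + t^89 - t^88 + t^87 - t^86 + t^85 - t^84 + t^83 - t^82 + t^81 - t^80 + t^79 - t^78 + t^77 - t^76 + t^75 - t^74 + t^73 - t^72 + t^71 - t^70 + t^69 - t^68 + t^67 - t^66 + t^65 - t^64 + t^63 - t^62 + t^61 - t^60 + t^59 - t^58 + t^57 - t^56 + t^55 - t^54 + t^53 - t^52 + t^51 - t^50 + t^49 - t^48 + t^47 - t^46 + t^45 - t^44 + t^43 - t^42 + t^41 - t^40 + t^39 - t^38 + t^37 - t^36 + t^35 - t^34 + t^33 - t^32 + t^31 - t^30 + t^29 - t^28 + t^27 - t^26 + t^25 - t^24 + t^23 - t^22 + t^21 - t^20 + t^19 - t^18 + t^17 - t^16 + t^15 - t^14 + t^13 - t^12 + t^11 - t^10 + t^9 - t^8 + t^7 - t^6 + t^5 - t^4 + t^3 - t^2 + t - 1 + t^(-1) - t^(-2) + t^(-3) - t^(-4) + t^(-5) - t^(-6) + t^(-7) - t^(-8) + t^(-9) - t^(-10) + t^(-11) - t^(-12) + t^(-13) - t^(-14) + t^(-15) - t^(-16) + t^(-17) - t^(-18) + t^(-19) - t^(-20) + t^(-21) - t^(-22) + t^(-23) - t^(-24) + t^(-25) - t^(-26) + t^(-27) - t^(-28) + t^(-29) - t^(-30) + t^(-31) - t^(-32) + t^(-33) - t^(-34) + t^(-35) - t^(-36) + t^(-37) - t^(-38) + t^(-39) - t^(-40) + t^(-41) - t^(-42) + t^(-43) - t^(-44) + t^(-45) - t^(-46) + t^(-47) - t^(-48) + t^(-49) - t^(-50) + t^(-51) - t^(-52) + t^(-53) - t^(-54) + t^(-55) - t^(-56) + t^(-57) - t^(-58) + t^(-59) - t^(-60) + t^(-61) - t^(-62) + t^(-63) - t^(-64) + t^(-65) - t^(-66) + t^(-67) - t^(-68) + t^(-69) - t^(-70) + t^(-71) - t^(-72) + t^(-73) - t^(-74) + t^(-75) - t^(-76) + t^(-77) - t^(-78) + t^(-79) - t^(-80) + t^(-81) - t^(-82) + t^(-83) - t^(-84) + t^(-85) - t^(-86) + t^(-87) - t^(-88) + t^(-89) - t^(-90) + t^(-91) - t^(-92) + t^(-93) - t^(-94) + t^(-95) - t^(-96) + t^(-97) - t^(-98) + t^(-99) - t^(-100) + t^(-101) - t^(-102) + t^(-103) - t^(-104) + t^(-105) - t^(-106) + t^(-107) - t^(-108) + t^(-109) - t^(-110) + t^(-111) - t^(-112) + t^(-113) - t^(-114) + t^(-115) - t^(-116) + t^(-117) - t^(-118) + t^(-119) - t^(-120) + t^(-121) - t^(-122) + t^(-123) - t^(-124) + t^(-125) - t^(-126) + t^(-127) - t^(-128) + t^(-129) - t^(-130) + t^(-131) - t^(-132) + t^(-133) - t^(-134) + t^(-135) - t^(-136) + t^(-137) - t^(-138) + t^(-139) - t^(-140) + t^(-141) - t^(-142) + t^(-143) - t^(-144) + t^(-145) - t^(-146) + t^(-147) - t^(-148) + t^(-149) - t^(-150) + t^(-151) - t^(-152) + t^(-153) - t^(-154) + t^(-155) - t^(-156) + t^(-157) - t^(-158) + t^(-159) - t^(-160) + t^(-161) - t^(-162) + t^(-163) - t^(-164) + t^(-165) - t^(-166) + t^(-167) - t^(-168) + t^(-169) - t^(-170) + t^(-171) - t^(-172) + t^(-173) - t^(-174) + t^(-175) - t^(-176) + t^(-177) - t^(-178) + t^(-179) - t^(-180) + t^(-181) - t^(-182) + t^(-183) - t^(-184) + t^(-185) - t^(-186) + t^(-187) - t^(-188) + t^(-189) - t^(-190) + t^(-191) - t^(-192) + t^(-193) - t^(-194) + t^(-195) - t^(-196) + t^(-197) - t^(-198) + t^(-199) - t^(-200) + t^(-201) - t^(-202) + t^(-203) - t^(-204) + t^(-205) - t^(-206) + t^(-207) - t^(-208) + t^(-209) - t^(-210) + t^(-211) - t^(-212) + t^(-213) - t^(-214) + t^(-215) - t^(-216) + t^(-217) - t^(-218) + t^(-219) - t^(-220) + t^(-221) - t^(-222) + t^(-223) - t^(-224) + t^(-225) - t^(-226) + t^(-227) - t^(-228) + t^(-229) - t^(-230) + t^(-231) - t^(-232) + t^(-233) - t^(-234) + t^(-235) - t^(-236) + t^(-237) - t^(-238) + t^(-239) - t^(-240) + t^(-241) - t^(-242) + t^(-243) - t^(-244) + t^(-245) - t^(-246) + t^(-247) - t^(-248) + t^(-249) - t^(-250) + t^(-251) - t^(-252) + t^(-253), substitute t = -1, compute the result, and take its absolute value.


Step 1: The polynomial has 507 terms with alternating signs, exponents from 253 down to -253.
Step 2: Substitute t = -1. The i-th term has coefficient (-1)^i and exponent (m-i),
  so its value is (-1)^i * (-1)^(m-i) = (-1)^m = -1 for every i.
Step 3: All 507 terms equal -1, so Delta(-1) = 507 * (-1) = -507
Step 4: |Delta(-1)| = 507

507


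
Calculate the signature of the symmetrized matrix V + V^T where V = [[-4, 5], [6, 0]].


Step 1: V + V^T = [[-8, 11], [11, 0]]
Step 2: trace = -8, det = -121
Step 3: Discriminant = (-8)^2 - 4*(-121) = 548
Step 4: Eigenvalues: 7.7047, -15.7047
Step 5: Signature = (# positive eigenvalues) - (# negative eigenvalues) = 0

0


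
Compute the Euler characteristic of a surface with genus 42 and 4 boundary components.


chi = 2 - 2g - b
= 2 - 2*42 - 4
= 2 - 84 - 4 = -86

-86


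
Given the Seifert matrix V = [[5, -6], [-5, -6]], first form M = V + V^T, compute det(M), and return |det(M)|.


Step 1: Form V + V^T where V = [[5, -6], [-5, -6]]
  V^T = [[5, -5], [-6, -6]]
  V + V^T = [[10, -11], [-11, -12]]
Step 2: det(V + V^T) = 10*(-12) - (-11)*(-11)
  = -120 - 121 = -241
Step 3: Knot determinant = |det(V + V^T)| = |-241| = 241

241


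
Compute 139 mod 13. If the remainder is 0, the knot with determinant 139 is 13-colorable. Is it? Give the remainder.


Step 1: A knot is p-colorable if and only if p divides its determinant.
Step 2: Compute 139 mod 13.
139 = 10 * 13 + 9
Step 3: 139 mod 13 = 9
Step 4: The knot is 13-colorable: no

9


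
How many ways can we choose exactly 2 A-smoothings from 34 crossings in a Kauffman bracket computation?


We choose which 2 of 34 crossings get A-smoothings.
C(34, 2) = 34! / (2! * 32!)
= 561

561


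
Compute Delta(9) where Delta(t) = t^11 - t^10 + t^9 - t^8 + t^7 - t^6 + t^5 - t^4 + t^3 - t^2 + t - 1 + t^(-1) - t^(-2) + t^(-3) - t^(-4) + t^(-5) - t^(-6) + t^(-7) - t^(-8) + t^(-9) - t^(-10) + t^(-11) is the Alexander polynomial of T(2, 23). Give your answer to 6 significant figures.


Substituting t = 9 into Delta(t) = t^11 - t^10 + t^9 - t^8 + t^7 - t^6 + t^5 - t^4 + t^3 - t^2 + t - 1 + t^(-1) - t^(-2) + t^(-3) - t^(-4) + t^(-5) - t^(-6) + t^(-7) - t^(-8) + t^(-9) - t^(-10) + t^(-11):
Term values: (31381059609) + (-3486784401) + (387420489) + (-43046721) + (4782969) + (-531441) + (59049) + (-6561) + (729) + (-81) + (9) + (-1) + (0.111111) + (-0.0123457) + (0.00137174) + (-0.000152416) + (1.69351e-05) + (-1.88168e-06) + (2.09075e-07) + (-2.32306e-08) + (2.58117e-09) + (-2.86797e-10) + (3.18664e-11)
Sum = 2.824295365e+10
Rounded to 6 significant figures: 2.8243e+10

2.8243e+10


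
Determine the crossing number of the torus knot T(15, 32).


For a torus knot T(p, q) with gcd(p,q)=1,
the crossing number is min(p*(q-1), q*(p-1)).
p*(q-1) = 15*31 = 465
q*(p-1) = 32*14 = 448
min(465, 448) = 448

448


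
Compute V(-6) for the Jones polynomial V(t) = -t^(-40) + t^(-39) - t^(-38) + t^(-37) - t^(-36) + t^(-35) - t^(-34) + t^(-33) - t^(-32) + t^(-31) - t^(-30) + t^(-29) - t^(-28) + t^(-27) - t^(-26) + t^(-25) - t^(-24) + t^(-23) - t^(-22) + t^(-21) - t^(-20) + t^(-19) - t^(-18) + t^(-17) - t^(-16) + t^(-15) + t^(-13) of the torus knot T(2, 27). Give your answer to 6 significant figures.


Substituting t = -6 into V(t) = -t^(-40) + t^(-39) - t^(-38) + t^(-37) - t^(-36) + t^(-35) - t^(-34) + t^(-33) - t^(-32) + t^(-31) - t^(-30) + t^(-29) - t^(-28) + t^(-27) - t^(-26) + t^(-25) - t^(-24) + t^(-23) - t^(-22) + t^(-21) - t^(-20) + t^(-19) - t^(-18) + t^(-17) - t^(-16) + t^(-15) + t^(-13):
  (-)t^(-40) = -7.48083e-32
  (+)t^(-39) = -4.4885e-31
  (-)t^(-38) = -2.6931e-30
  (+)t^(-37) = -1.61586e-29
  (-)t^(-36) = -9.69516e-29
  (+)t^(-35) = -5.8171e-28
  (-)t^(-34) = -3.49026e-27
  (+)t^(-33) = -2.09415e-26
  (-)t^(-32) = -1.25649e-25
  (+)t^(-31) = -7.53896e-25
  (-)t^(-30) = -4.52337e-24
  (+)t^(-29) = -2.71402e-23
  (-)t^(-28) = -1.62841e-22
  (+)t^(-27) = -9.77049e-22
  (-)t^(-26) = -5.86229e-21
  (+)t^(-25) = -3.51738e-20
  (-)t^(-24) = -2.11043e-19
  (+)t^(-23) = -1.26626e-18
  (-)t^(-22) = -7.59753e-18
  (+)t^(-21) = -4.55852e-17
  (-)t^(-20) = -2.73511e-16
  (+)t^(-19) = -1.64107e-15
  (-)t^(-18) = -9.8464e-15
  (+)t^(-17) = -5.90784e-14
  (-)t^(-16) = -3.5447e-13
  (+)t^(-15) = -2.12682e-12
  (+)t^(-13) = -7.65656e-11
Sum = (-7.48083e-32) + (-4.4885e-31) + (-2.6931e-30) + (-1.61586e-29) + (-9.69516e-29) + (-5.8171e-28) + (-3.49026e-27) + (-2.09415e-26) + (-1.25649e-25) + (-7.53896e-25) + (-4.52337e-24) + (-2.71402e-23) + (-1.62841e-22) + (-9.77049e-22) + (-5.86229e-21) + (-3.51738e-20) + (-2.11043e-19) + (-1.26626e-18) + (-7.59753e-18) + (-4.55852e-17) + (-2.73511e-16) + (-1.64107e-15) + (-9.8464e-15) + (-5.90784e-14) + (-3.5447e-13) + (-2.12682e-12) + (-7.65656e-11)
= -7.911779666e-11
Rounded to 6 significant figures: -7.91178e-11

-7.91178e-11


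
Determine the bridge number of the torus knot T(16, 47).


The bridge number of T(p,q) is min(p,q).
min(16, 47) = 16

16


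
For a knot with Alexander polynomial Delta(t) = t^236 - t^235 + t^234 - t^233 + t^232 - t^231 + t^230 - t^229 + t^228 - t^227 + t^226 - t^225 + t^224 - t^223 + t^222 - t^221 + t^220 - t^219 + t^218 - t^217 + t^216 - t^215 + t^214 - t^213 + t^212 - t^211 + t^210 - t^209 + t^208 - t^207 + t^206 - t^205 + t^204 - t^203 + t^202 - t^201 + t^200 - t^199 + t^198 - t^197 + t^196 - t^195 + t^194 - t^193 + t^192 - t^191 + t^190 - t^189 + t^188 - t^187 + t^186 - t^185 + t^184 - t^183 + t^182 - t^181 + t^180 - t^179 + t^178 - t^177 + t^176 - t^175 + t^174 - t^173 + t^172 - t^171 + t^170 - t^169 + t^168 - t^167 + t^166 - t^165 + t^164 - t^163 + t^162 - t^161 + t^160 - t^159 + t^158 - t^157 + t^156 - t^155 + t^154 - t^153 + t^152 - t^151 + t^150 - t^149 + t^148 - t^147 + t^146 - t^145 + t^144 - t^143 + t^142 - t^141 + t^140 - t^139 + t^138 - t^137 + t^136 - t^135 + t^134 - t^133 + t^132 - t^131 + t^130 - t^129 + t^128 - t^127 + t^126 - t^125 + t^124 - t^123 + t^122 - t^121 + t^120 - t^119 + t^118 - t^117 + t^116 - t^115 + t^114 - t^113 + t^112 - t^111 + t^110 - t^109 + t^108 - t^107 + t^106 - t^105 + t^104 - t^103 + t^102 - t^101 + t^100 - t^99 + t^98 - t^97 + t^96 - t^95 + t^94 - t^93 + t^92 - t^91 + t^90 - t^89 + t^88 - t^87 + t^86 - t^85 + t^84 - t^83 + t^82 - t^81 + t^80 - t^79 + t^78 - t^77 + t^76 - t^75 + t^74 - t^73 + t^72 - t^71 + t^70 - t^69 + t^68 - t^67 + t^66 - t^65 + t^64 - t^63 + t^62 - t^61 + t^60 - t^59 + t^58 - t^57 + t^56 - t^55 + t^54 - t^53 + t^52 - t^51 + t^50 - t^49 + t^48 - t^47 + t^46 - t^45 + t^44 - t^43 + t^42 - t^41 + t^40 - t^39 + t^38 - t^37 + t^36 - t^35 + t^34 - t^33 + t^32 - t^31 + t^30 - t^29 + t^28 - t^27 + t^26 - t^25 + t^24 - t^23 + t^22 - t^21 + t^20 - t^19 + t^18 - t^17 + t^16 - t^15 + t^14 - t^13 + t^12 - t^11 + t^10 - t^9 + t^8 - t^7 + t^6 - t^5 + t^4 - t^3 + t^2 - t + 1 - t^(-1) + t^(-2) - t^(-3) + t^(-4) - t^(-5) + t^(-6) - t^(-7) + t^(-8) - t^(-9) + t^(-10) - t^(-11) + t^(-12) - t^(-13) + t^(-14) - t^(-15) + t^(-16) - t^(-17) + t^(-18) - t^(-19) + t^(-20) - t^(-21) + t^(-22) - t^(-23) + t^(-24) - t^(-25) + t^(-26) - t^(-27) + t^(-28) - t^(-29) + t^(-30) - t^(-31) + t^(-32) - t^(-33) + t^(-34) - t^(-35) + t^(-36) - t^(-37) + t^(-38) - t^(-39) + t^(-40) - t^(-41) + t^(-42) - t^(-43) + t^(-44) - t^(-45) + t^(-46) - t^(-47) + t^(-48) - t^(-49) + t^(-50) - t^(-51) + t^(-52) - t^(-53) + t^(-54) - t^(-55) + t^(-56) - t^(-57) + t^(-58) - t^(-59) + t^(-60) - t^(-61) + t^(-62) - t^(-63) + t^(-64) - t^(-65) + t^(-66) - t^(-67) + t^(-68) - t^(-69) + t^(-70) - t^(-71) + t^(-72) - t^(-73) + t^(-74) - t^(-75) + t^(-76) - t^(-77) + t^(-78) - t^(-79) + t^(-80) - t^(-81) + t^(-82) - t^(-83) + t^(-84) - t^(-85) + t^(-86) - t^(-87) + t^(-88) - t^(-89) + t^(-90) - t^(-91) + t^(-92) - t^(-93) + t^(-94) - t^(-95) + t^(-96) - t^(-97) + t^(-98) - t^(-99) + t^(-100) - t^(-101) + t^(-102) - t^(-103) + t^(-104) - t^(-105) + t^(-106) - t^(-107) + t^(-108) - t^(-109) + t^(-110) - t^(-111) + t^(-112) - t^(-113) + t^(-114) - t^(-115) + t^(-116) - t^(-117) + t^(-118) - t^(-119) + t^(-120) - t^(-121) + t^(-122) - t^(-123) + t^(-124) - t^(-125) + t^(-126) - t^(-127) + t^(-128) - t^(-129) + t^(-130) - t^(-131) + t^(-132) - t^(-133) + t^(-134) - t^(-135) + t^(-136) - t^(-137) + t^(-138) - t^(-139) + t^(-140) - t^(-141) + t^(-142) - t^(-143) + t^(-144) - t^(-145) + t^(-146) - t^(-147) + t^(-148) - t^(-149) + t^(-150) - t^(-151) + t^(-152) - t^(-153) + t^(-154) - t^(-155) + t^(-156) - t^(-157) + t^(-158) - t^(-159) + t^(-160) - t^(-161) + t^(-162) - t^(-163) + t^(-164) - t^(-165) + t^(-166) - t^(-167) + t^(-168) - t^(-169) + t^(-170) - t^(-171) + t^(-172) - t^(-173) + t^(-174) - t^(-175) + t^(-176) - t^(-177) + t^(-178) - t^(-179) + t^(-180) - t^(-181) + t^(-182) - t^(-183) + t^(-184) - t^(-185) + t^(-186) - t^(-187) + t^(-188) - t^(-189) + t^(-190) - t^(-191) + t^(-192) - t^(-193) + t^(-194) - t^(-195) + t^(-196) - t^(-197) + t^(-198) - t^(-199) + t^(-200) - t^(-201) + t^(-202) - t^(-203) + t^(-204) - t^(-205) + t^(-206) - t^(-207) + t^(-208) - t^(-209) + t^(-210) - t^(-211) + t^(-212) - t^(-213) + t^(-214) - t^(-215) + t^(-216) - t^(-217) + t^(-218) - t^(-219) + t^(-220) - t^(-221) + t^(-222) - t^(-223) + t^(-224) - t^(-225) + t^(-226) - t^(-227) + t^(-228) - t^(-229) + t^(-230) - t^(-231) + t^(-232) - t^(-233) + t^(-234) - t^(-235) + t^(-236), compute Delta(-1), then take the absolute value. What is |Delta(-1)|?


Step 1: The polynomial has 473 terms with alternating signs, exponents from 236 down to -236.
Step 2: Substitute t = -1. The i-th term has coefficient (-1)^i and exponent (m-i),
  so its value is (-1)^i * (-1)^(m-i) = (-1)^m = 1 for every i.
Step 3: All 473 terms equal 1, so Delta(-1) = 473 * (1) = 473
Step 4: |Delta(-1)| = 473

473


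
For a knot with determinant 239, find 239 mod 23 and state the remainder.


Step 1: A knot is p-colorable if and only if p divides its determinant.
Step 2: Compute 239 mod 23.
239 = 10 * 23 + 9
Step 3: 239 mod 23 = 9
Step 4: The knot is 23-colorable: no

9


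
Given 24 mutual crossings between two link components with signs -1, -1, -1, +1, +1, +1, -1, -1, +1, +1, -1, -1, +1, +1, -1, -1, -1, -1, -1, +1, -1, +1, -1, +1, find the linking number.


Step 1: Count positive crossings: 10
Step 2: Count negative crossings: 14
Step 3: Sum of signs = 10 - 14 = -4
Step 4: Linking number = sum/2 = -4/2 = -2

-2


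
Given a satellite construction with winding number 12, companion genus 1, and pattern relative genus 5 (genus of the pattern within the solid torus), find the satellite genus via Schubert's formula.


Schubert: g(satellite) = g_rel(pattern) + |winding| * g(companion),
where g_rel(pattern) is the genus of the pattern relative to the solid torus.
= 5 + 12 * 1
= 5 + 12 = 17

17


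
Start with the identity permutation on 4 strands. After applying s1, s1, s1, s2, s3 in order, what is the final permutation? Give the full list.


Starting with identity [1, 2, 3, 4].
Apply generators in sequence:
  After s1: [2, 1, 3, 4]
  After s1: [1, 2, 3, 4]
  After s1: [2, 1, 3, 4]
  After s2: [2, 3, 1, 4]
  After s3: [2, 3, 4, 1]
Final permutation: [2, 3, 4, 1]

[2, 3, 4, 1]


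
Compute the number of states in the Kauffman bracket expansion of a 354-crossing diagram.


Each crossing contributes 2 choices (A-smoothing or B-smoothing).
Total states = 2^354 = 36695977855841144185773134324833391052745039826692497979801421430190766017415756929120296849762010984873984

36695977855841144185773134324833391052745039826692497979801421430190766017415756929120296849762010984873984


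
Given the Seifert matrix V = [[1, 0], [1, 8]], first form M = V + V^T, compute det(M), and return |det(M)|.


Step 1: Form V + V^T where V = [[1, 0], [1, 8]]
  V^T = [[1, 1], [0, 8]]
  V + V^T = [[2, 1], [1, 16]]
Step 2: det(V + V^T) = 2*16 - 1*1
  = 32 - 1 = 31
Step 3: Knot determinant = |det(V + V^T)| = |31| = 31

31


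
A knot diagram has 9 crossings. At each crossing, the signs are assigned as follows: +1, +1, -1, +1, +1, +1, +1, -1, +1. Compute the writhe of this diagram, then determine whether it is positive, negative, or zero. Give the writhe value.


Step 1: Count positive crossings (+1).
Positive crossings: 7
Step 2: Count negative crossings (-1).
Negative crossings: 2
Step 3: Writhe = (positive) - (negative)
w = 7 - 2 = 5
Step 4: |w| = 5, and w is positive

5


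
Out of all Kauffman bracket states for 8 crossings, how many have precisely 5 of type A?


We choose which 5 of 8 crossings get A-smoothings.
C(8, 5) = 8! / (5! * 3!)
= 56

56


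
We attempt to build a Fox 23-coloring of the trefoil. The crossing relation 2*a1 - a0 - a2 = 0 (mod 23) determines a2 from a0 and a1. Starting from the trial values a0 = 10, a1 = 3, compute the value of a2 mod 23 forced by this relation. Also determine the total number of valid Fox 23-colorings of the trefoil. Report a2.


Step 1: Apply the given crossing relation 2*a1 - a0 - a2 = 0 (mod 23).
  a2 = 2*a1 - a0 mod 23
  a2 = 2*3 - 10 mod 23
  a2 = 6 - 10 mod 23
  a2 = -4 mod 23 = 19
Step 2: The trefoil has determinant 3.
  Number of Fox p-colorings (p prime) is p^2 if p = 3, else p.
  Since 23 does not divide 3, only trivial (constant) colorings exist.
  (So the trial a0 = 10, a1 = 3 with a0 != a1 does NOT extend to a valid coloring of the whole trefoil: the other two crossing relations require 3*(a1 - a0) = 0 (mod 23), which fails.)
  Total colorings = 23
Step 3: a2 = 19, total Fox 23-colorings = 23

19


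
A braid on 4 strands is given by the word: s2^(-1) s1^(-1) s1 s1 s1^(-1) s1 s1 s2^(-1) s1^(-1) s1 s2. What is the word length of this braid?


The word length counts the number of generators (including inverses).
Listing each generator: s2^(-1), s1^(-1), s1, s1, s1^(-1), s1, s1, s2^(-1), s1^(-1), s1, s2
There are 11 generators in this braid word.

11


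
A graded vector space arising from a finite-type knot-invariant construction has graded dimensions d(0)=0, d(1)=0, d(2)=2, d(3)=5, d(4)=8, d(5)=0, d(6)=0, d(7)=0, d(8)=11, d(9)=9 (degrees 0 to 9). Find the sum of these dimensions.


Total dimension = d(0) + d(1) + ... + d(9)
= 0 + 0 + 2 + 5 + 8 + 0 + 0 + 0 + 11 + 9
= 35

35


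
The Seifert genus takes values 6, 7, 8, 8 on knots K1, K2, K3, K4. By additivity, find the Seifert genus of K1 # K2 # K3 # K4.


The Seifert genus is additive under connected sum.
Seifert genus(K1 # K2 # K3 # K4) = (6) + (7) + (8) + (8)
= 29

29


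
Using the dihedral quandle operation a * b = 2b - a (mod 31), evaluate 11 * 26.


11 * 26 = 2*26 - 11 mod 31
= 52 - 11 mod 31
= 41 mod 31 = 10

10


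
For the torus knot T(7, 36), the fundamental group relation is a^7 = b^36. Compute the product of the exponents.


The relation is a^7 = b^36.
Product of exponents = 7 * 36
= 252

252


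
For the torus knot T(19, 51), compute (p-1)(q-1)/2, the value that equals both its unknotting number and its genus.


For a torus knot T(p,q), both the unknotting number and genus equal (p-1)(q-1)/2.
= (19-1)(51-1)/2
= 18*50/2
= 900/2 = 450

450


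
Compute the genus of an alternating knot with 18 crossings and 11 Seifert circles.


For alternating knots, g = (c - s + 1)/2.
= (18 - 11 + 1)/2
= 8/2 = 4

4


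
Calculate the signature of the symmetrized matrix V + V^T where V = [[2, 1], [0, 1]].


Step 1: V + V^T = [[4, 1], [1, 2]]
Step 2: trace = 6, det = 7
Step 3: Discriminant = 6^2 - 4*7 = 8
Step 4: Eigenvalues: 4.41421, 1.58579
Step 5: Signature = (# positive eigenvalues) - (# negative eigenvalues) = 2

2


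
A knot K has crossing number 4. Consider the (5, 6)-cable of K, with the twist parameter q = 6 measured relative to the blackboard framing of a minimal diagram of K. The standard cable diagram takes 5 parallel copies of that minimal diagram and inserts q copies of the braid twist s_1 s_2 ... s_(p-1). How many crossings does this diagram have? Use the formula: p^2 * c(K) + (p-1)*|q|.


Step 1: Each of the c(K) crossings of the companion diagram becomes p*p = p^2 crossings among the p parallel strands, and each of the |q| twists s_1 s_2 ... s_(p-1) adds (p-1) crossings.
  Crossings = p^2 * c(K) + (p-1)*|q|
Step 2: = 5^2 * 4 + (5-1)*6
Step 3: = 25*4 + 4*6
Step 4: = 100 + 24 = 124

124


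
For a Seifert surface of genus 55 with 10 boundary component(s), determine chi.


chi = 2 - 2g - b
= 2 - 2*55 - 10
= 2 - 110 - 10 = -118

-118


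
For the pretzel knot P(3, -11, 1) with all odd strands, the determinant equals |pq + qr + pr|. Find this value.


Step 1: Compute pq + qr + pr.
pq = 3*(-11) = -33
qr = (-11)*1 = -11
pr = 3*1 = 3
pq + qr + pr = -33 + (-11) + 3 = -41
Step 2: Take absolute value.
det(P(3,-11,1)) = |-41| = 41

41


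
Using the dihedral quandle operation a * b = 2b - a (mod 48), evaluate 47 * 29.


47 * 29 = 2*29 - 47 mod 48
= 58 - 47 mod 48
= 11 mod 48 = 11

11


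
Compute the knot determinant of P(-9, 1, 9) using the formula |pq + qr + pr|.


Step 1: Compute pq + qr + pr.
pq = (-9)*1 = -9
qr = 1*9 = 9
pr = (-9)*9 = -81
pq + qr + pr = -9 + 9 + (-81) = -81
Step 2: Take absolute value.
det(P(-9,1,9)) = |-81| = 81

81


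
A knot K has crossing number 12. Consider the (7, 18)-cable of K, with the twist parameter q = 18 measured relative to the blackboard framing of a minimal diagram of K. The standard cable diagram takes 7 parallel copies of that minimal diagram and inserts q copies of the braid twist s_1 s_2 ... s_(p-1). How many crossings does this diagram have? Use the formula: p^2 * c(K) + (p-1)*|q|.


Step 1: Each of the c(K) crossings of the companion diagram becomes p*p = p^2 crossings among the p parallel strands, and each of the |q| twists s_1 s_2 ... s_(p-1) adds (p-1) crossings.
  Crossings = p^2 * c(K) + (p-1)*|q|
Step 2: = 7^2 * 12 + (7-1)*18
Step 3: = 49*12 + 6*18
Step 4: = 588 + 108 = 696

696


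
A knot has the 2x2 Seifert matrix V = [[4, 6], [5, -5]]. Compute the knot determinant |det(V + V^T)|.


Step 1: Form V + V^T where V = [[4, 6], [5, -5]]
  V^T = [[4, 5], [6, -5]]
  V + V^T = [[8, 11], [11, -10]]
Step 2: det(V + V^T) = 8*(-10) - 11*11
  = -80 - 121 = -201
Step 3: Knot determinant = |det(V + V^T)| = |-201| = 201

201


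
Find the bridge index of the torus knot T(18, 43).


The bridge number of T(p,q) is min(p,q).
min(18, 43) = 18

18


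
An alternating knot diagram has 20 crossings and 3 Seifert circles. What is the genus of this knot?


For alternating knots, g = (c - s + 1)/2.
= (20 - 3 + 1)/2
= 18/2 = 9

9


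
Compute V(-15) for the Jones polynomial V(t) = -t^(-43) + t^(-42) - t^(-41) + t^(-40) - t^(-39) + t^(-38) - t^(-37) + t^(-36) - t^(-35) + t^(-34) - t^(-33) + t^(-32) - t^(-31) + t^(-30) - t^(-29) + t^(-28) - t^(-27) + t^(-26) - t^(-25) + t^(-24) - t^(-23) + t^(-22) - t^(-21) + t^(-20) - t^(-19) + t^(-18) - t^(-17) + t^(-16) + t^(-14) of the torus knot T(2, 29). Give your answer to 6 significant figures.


Substituting t = -15 into V(t) = -t^(-43) + t^(-42) - t^(-41) + t^(-40) - t^(-39) + t^(-38) - t^(-37) + t^(-36) - t^(-35) + t^(-34) - t^(-33) + t^(-32) - t^(-31) + t^(-30) - t^(-29) + t^(-28) - t^(-27) + t^(-26) - t^(-25) + t^(-24) - t^(-23) + t^(-22) - t^(-21) + t^(-20) - t^(-19) + t^(-18) - t^(-17) + t^(-16) + t^(-14):
  (-)t^(-43) = 2.67964e-51
  (+)t^(-42) = 4.01945e-50
  (-)t^(-41) = 6.02918e-49
  (+)t^(-40) = 9.04377e-48
  (-)t^(-39) = 1.35657e-46
  (+)t^(-38) = 2.03485e-45
  (-)t^(-37) = 3.05227e-44
  (+)t^(-36) = 4.57841e-43
  (-)t^(-35) = 6.86761e-42
  (+)t^(-34) = 1.03014e-40
  (-)t^(-33) = 1.54521e-39
  (+)t^(-32) = 2.31782e-38
  (-)t^(-31) = 3.47673e-37
  (+)t^(-30) = 5.2151e-36
  (-)t^(-29) = 7.82264e-35
  (+)t^(-28) = 1.1734e-33
  (-)t^(-27) = 1.76009e-32
  (+)t^(-26) = 2.64014e-31
  (-)t^(-25) = 3.96021e-30
  (+)t^(-24) = 5.94032e-29
  (-)t^(-23) = 8.91048e-28
  (+)t^(-22) = 1.33657e-26
  (-)t^(-21) = 2.00486e-25
  (+)t^(-20) = 3.00729e-24
  (-)t^(-19) = 4.51093e-23
  (+)t^(-18) = 6.76639e-22
  (-)t^(-17) = 1.01496e-20
  (+)t^(-16) = 1.52244e-19
  (+)t^(-14) = 3.42549e-17
Sum = (2.67964e-51) + (4.01945e-50) + (6.02918e-49) + (9.04377e-48) + (1.35657e-46) + (2.03485e-45) + (3.05227e-44) + (4.57841e-43) + (6.86761e-42) + (1.03014e-40) + (1.54521e-39) + (2.31782e-38) + (3.47673e-37) + (5.2151e-36) + (7.82264e-35) + (1.1734e-33) + (1.76009e-32) + (2.64014e-31) + (3.96021e-30) + (5.94032e-29) + (8.91048e-28) + (1.33657e-26) + (2.00486e-25) + (3.00729e-24) + (4.51093e-23) + (6.76639e-22) + (1.01496e-20) + (1.52244e-19) + (3.42549e-17)
= 3.441799235e-17
Rounded to 6 significant figures: 3.4418e-17

3.4418e-17


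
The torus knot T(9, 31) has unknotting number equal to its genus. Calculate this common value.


For a torus knot T(p,q), both the unknotting number and genus equal (p-1)(q-1)/2.
= (9-1)(31-1)/2
= 8*30/2
= 240/2 = 120

120


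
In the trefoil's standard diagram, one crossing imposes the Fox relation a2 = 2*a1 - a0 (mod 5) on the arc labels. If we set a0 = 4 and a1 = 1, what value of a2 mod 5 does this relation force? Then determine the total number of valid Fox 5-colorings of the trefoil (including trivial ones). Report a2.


Step 1: Apply the given crossing relation 2*a1 - a0 - a2 = 0 (mod 5).
  a2 = 2*a1 - a0 mod 5
  a2 = 2*1 - 4 mod 5
  a2 = 2 - 4 mod 5
  a2 = -2 mod 5 = 3
Step 2: The trefoil has determinant 3.
  Number of Fox p-colorings (p prime) is p^2 if p = 3, else p.
  Since 5 does not divide 3, only trivial (constant) colorings exist.
  (So the trial a0 = 4, a1 = 1 with a0 != a1 does NOT extend to a valid coloring of the whole trefoil: the other two crossing relations require 3*(a1 - a0) = 0 (mod 5), which fails.)
  Total colorings = 5
Step 3: a2 = 3, total Fox 5-colorings = 5

3


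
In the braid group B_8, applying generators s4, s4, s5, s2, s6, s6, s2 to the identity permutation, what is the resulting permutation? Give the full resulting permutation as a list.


Starting with identity [1, 2, 3, 4, 5, 6, 7, 8].
Apply generators in sequence:
  After s4: [1, 2, 3, 5, 4, 6, 7, 8]
  After s4: [1, 2, 3, 4, 5, 6, 7, 8]
  After s5: [1, 2, 3, 4, 6, 5, 7, 8]
  After s2: [1, 3, 2, 4, 6, 5, 7, 8]
  After s6: [1, 3, 2, 4, 6, 7, 5, 8]
  After s6: [1, 3, 2, 4, 6, 5, 7, 8]
  After s2: [1, 2, 3, 4, 6, 5, 7, 8]
Final permutation: [1, 2, 3, 4, 6, 5, 7, 8]

[1, 2, 3, 4, 6, 5, 7, 8]


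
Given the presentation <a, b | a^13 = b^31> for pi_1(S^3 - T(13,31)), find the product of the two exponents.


The relation is a^13 = b^31.
Product of exponents = 13 * 31
= 403

403


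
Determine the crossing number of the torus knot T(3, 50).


For a torus knot T(p, q) with gcd(p,q)=1,
the crossing number is min(p*(q-1), q*(p-1)).
p*(q-1) = 3*49 = 147
q*(p-1) = 50*2 = 100
min(147, 100) = 100

100


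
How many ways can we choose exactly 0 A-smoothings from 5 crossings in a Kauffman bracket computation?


We choose which 0 of 5 crossings get A-smoothings.
C(5, 0) = 5! / (0! * 5!)
= 1

1


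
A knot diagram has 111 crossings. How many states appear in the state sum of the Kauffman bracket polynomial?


Each crossing contributes 2 choices (A-smoothing or B-smoothing).
Total states = 2^111 = 2596148429267413814265248164610048

2596148429267413814265248164610048


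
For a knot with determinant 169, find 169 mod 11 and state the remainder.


Step 1: A knot is p-colorable if and only if p divides its determinant.
Step 2: Compute 169 mod 11.
169 = 15 * 11 + 4
Step 3: 169 mod 11 = 4
Step 4: The knot is 11-colorable: no

4


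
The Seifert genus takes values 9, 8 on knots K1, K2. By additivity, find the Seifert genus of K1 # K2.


The Seifert genus is additive under connected sum.
Seifert genus(K1 # K2) = (9) + (8)
= 17

17


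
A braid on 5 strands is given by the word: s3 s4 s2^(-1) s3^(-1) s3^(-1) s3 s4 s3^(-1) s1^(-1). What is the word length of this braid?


The word length counts the number of generators (including inverses).
Listing each generator: s3, s4, s2^(-1), s3^(-1), s3^(-1), s3, s4, s3^(-1), s1^(-1)
There are 9 generators in this braid word.

9


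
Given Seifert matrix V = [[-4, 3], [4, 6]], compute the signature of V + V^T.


Step 1: V + V^T = [[-8, 7], [7, 12]]
Step 2: trace = 4, det = -145
Step 3: Discriminant = 4^2 - 4*(-145) = 596
Step 4: Eigenvalues: 14.2066, -10.2066
Step 5: Signature = (# positive eigenvalues) - (# negative eigenvalues) = 0

0


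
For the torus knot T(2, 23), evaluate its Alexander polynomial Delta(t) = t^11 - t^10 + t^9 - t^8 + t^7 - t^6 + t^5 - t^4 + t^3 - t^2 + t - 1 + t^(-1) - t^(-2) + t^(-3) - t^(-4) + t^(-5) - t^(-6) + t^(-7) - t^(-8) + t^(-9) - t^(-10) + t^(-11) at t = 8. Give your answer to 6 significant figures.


Substituting t = 8 into Delta(t) = t^11 - t^10 + t^9 - t^8 + t^7 - t^6 + t^5 - t^4 + t^3 - t^2 + t - 1 + t^(-1) - t^(-2) + t^(-3) - t^(-4) + t^(-5) - t^(-6) + t^(-7) - t^(-8) + t^(-9) - t^(-10) + t^(-11):
Term values: (8589934592) + (-1073741824) + (134217728) + (-16777216) + (2097152) + (-262144) + (32768) + (-4096) + (512) + (-64) + (8) + (-1) + (0.125) + (-0.015625) + (0.00195312) + (-0.000244141) + (3.05176e-05) + (-3.8147e-06) + (4.76837e-07) + (-5.96046e-08) + (7.45058e-09) + (-9.31323e-10) + (1.16415e-10)
Sum = 7635497415
Rounded to 6 significant figures: 7.6355e+09

7.6355e+09


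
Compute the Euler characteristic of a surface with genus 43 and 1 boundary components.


chi = 2 - 2g - b
= 2 - 2*43 - 1
= 2 - 86 - 1 = -85

-85


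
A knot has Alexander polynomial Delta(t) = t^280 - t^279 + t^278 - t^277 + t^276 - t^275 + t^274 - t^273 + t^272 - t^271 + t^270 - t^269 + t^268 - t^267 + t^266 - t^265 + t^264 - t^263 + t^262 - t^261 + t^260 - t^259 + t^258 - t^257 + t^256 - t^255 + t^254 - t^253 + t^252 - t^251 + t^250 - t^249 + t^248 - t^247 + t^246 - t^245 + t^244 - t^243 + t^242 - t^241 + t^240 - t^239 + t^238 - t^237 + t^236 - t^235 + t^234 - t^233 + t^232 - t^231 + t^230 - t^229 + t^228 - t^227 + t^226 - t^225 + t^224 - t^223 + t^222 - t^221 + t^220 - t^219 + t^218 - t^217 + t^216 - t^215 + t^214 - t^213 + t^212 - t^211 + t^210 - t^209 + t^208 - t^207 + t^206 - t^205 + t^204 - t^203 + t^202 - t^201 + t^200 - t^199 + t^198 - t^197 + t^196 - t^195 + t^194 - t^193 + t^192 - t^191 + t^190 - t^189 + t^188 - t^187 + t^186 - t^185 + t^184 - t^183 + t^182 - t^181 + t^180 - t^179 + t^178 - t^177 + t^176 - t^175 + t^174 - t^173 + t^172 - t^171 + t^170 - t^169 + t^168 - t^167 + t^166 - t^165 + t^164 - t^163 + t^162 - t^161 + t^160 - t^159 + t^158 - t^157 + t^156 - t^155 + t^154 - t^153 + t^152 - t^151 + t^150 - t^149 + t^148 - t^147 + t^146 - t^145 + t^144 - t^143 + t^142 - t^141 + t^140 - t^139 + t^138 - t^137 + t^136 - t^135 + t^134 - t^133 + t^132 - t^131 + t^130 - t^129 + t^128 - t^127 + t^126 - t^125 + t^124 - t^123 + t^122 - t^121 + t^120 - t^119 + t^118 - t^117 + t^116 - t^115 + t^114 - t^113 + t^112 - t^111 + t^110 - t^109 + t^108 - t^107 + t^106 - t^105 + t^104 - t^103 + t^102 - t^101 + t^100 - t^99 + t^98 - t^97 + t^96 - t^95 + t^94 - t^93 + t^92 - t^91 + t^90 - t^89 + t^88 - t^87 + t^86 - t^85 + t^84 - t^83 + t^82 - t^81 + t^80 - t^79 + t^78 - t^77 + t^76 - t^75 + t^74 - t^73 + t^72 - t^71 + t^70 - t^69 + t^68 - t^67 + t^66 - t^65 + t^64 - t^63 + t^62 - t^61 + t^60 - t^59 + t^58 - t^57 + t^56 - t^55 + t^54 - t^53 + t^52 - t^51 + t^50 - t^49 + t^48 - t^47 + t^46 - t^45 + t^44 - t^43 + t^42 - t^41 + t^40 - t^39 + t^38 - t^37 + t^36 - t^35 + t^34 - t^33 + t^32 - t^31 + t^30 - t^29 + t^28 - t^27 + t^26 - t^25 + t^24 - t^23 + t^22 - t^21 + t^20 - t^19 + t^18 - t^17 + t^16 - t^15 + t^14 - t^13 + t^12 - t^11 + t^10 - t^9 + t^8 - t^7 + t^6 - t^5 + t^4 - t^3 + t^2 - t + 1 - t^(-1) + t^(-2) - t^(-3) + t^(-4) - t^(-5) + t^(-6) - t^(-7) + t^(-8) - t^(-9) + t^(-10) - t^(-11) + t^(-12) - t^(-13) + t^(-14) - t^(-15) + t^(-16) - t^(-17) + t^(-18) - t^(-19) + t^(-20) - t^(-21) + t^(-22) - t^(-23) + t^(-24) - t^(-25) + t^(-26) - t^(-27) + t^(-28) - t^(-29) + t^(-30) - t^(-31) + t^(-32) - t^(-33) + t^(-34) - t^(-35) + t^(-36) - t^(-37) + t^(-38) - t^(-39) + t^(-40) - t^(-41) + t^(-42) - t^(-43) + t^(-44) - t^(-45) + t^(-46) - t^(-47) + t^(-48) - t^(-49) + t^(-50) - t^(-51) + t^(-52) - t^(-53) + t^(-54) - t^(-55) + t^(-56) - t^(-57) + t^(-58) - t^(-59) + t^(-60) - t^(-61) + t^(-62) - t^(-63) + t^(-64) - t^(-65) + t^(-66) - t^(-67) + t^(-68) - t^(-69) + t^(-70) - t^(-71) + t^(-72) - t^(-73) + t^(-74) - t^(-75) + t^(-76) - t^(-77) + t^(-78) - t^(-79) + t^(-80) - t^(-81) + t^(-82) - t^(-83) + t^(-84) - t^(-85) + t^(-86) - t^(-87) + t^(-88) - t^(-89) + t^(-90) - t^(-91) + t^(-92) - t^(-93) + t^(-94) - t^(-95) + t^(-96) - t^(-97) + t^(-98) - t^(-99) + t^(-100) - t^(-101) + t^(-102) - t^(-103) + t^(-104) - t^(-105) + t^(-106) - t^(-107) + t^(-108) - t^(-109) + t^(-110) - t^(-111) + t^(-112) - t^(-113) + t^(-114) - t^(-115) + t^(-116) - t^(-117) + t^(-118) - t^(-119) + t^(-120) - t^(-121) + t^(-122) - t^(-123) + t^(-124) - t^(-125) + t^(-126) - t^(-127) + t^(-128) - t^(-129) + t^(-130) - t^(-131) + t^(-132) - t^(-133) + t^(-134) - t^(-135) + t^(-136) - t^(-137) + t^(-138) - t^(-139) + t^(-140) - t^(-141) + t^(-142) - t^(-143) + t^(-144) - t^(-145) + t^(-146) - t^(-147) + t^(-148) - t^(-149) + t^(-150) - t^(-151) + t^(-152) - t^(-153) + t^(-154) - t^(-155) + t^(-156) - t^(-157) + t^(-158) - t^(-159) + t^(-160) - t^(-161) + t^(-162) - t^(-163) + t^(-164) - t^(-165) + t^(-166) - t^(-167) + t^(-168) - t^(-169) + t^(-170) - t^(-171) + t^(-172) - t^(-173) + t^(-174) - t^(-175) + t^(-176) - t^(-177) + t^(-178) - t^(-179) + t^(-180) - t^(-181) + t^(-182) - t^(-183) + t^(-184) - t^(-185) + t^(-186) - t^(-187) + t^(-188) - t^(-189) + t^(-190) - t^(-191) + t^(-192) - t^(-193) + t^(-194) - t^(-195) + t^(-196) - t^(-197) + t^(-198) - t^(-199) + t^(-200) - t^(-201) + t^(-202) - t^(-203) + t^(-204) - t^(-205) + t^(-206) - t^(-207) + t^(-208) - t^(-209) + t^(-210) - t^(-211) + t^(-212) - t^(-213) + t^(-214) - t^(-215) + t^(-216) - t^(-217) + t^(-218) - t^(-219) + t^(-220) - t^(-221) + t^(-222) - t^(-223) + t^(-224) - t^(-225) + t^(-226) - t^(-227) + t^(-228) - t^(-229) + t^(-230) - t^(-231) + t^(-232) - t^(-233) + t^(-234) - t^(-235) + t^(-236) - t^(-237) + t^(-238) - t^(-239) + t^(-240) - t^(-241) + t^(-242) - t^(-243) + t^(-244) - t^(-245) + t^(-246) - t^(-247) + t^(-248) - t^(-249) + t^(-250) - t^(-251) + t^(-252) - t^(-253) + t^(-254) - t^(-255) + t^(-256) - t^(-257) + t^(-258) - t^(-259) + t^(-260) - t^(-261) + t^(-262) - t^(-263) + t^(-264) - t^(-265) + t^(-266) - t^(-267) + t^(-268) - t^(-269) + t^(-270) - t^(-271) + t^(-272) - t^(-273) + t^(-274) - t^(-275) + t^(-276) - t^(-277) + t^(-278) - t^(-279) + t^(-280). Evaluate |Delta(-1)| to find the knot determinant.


Step 1: The polynomial has 561 terms with alternating signs, exponents from 280 down to -280.
Step 2: Substitute t = -1. The i-th term has coefficient (-1)^i and exponent (m-i),
  so its value is (-1)^i * (-1)^(m-i) = (-1)^m = 1 for every i.
Step 3: All 561 terms equal 1, so Delta(-1) = 561 * (1) = 561
Step 4: |Delta(-1)| = 561

561
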